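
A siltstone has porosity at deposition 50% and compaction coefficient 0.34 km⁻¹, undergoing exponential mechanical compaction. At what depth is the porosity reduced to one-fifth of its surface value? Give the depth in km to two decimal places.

4.73 km

φ/φ₀ = 1/5 ⇒ exp(−β·d) = 1/5 ⇒ d = ln(5) / β
d = 1.6094 / 0.34 = 4.734 km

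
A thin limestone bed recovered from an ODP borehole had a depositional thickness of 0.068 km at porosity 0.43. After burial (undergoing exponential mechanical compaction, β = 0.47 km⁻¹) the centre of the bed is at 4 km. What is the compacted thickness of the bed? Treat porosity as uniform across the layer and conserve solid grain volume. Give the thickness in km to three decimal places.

0.041 km

Porosity at 4 km: phi = 0.43·exp(−0.47×4) = 0.0656
Solid-volume conservation: h(1−phi) = h₀(1−phi₀) ⇒ h = h₀·(1−phi₀)/(1−phi)
h = 0.068 × (1 − 0.43)/(1 − 0.0656) = 0.068 × 0.6100 = 0.0415 km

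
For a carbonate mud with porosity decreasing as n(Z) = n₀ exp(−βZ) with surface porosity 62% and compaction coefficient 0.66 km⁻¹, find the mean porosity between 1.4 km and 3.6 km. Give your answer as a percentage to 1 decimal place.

13.0%

⟨n⟩ = (1/(Z₂−Z₁)) ∫ n₀ e^(−βZ) dZ = n₀·(e^(−β·Z₁) − e^(−β·Z₂)) / (β·(Z₂−Z₁))
e^(−0.66×1.4) = 0.3969; e^(−0.66×3.6) = 0.0929
⟨n⟩ = 0.62 × (0.3969 − 0.0929) / (0.66 × 2.2) = 0.62 × 0.2094 = 0.1298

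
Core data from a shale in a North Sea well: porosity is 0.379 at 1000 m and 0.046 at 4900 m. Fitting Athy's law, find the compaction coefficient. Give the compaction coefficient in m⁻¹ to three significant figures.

Working in km (1 km = 1000 m; β in km⁻¹ = β in m⁻¹ × 1000):
Athy: phi(d) = phi₀ e^(−βd) ⇒ phi₁/phi₂ = e^{β(d₂−d₁)} ⇒ β = ln(phi₁/phi₂)/(d₂−d₁)
β = ln(0.379/0.046) / (4.9 − 1) = ln(8.239) / 3.9 = 2.1089 / 3.9 = 0.5407 km⁻¹

0.000541 m⁻¹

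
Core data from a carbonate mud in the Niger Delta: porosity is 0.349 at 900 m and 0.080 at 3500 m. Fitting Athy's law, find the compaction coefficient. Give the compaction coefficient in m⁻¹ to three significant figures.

Working in km (1 km = 1000 m; c in km⁻¹ = c in m⁻¹ × 1000):
Athy: n(z) = n₀ e^(−cz) ⇒ n₁/n₂ = e^{c(z₂−z₁)} ⇒ c = ln(n₁/n₂)/(z₂−z₁)
c = ln(0.349/0.08) / (3.5 − 0.9) = ln(4.362) / 2.6 = 1.4730 / 2.6 = 0.5666 km⁻¹

0.000567 m⁻¹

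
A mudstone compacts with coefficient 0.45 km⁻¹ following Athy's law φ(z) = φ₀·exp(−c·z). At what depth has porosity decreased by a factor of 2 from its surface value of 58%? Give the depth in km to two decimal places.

1.54 km

φ/φ₀ = 1/2 ⇒ exp(−c·z) = 1/2 ⇒ z = ln(2) / c
z = 0.6931 / 0.45 = 1.540 km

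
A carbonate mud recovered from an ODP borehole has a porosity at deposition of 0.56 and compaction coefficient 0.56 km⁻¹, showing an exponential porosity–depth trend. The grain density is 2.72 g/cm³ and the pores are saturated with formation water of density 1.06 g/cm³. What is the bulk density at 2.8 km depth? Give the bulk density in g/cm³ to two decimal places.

Porosity at depth: φ = 0.56·exp(−0.56×2.8) = 0.56×0.2085 = 0.1167
Bulk density: ρ_b = (1−φ)ρ_g + φ·ρ_f = 0.8833×2.72 + 0.1167×1.06
       = 2.402 + 0.124 = 2.526 g/cm³

2.53 g/cm³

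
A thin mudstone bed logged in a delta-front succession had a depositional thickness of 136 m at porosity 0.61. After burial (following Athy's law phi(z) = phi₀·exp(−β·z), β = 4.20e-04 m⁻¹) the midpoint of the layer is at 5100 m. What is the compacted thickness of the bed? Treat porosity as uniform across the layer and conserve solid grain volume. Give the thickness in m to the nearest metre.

Working in km (1 km = 1000 m; β in km⁻¹ = β in m⁻¹ × 1000):
Porosity at 5.1 km: phi = 0.61·exp(−0.42×5.1) = 0.0716
Solid-volume conservation: h(1−phi) = h₀(1−phi₀) ⇒ h = h₀·(1−phi₀)/(1−phi)
h = 0.136 × (1 − 0.61)/(1 − 0.0716) = 0.136 × 0.4201 = 0.0571 km

57 m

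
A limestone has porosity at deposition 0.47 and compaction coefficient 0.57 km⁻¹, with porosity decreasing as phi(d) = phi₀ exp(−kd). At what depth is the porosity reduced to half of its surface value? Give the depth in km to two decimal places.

phi/phi₀ = 1/2 ⇒ exp(−k·d) = 1/2 ⇒ d = ln(2) / k
d = 0.6931 / 0.57 = 1.216 km

1.22 km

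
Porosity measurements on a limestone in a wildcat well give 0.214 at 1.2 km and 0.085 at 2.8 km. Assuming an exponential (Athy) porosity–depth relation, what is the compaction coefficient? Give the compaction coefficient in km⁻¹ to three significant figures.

Athy: phi(Z) = phi₀ e^(−cZ) ⇒ phi₁/phi₂ = e^{c(Z₂−Z₁)} ⇒ c = ln(phi₁/phi₂)/(Z₂−Z₁)
c = ln(0.214/0.085) / (2.8 − 1.2) = ln(2.518) / 1.6 = 0.9233 / 1.6 = 0.5771 km⁻¹

0.577 km⁻¹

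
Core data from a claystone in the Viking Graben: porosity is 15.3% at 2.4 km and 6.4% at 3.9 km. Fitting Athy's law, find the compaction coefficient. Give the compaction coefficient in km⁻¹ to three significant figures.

0.581 km⁻¹

Athy: phi(d) = phi₀ e^(−cd) ⇒ phi₁/phi₂ = e^{c(d₂−d₁)} ⇒ c = ln(phi₁/phi₂)/(d₂−d₁)
c = ln(0.153/0.064) / (3.9 − 2.4) = ln(2.391) / 1.5 = 0.8716 / 1.5 = 0.581 km⁻¹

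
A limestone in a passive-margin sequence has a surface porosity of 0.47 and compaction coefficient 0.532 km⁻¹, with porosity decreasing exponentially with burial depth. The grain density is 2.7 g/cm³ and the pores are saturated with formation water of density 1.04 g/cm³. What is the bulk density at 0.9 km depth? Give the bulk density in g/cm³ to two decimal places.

Porosity at depth: n = 0.47·exp(−0.532×0.9) = 0.47×0.6195 = 0.2912
Bulk density: ρ_b = (1−n)ρ_g + n·ρ_f = 0.7088×2.7 + 0.2912×1.04
       = 1.914 + 0.303 = 2.217 g/cm³

2.22 g/cm³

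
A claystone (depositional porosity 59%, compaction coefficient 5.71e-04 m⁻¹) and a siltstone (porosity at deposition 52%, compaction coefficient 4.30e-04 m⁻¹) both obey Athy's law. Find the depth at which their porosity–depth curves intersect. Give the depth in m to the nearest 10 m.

Working in km (1 km = 1000 m; k in km⁻¹ = k in m⁻¹ × 1000):
Set n₀ₐ e^(−kₐZ) = n₀ᵦ e^(−kᵦZ) ⇒ ln(n₀ₐ/n₀ᵦ) = (kₐ − kᵦ)·Z
Z = ln(0.59/0.52) / (0.571 − 0.43) = 0.1263 / 0.141 = 0.896 km

900 m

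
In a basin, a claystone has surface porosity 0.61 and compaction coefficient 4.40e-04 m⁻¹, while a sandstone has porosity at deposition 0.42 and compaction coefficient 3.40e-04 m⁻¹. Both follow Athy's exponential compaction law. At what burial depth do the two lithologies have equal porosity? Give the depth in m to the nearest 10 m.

Working in km (1 km = 1000 m; c in km⁻¹ = c in m⁻¹ × 1000):
Set φ₀ₐ e^(−cₐd) = φ₀ᵦ e^(−cᵦd) ⇒ ln(φ₀ₐ/φ₀ᵦ) = (cₐ − cᵦ)·d
d = ln(0.61/0.42) / (0.44 − 0.34) = 0.3732 / 0.1 = 3.732 km

3730 m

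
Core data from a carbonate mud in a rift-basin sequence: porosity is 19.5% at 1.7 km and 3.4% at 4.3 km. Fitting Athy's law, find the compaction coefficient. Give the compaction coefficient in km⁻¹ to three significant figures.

Athy: n(d) = n₀ e^(−βd) ⇒ n₁/n₂ = e^{β(d₂−d₁)} ⇒ β = ln(n₁/n₂)/(d₂−d₁)
β = ln(0.195/0.034) / (4.3 − 1.7) = ln(5.735) / 2.6 = 1.7466 / 2.6 = 0.6718 km⁻¹

0.672 km⁻¹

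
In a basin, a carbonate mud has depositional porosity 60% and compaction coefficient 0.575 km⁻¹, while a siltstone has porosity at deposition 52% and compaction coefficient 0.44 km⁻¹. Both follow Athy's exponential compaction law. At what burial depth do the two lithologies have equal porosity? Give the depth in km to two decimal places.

Set phi₀ₐ e^(−kₐZ) = phi₀ᵦ e^(−kᵦZ) ⇒ ln(phi₀ₐ/phi₀ᵦ) = (kₐ − kᵦ)·Z
Z = ln(0.6/0.52) / (0.575 − 0.44) = 0.1431 / 0.135 = 1.060 km

1.06 km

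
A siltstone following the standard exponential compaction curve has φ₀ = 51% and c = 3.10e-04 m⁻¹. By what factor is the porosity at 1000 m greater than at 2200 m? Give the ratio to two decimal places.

Working in km (1 km = 1000 m; c in km⁻¹ = c in m⁻¹ × 1000):
φ(d₁)/φ(d₂) = e^(−c·d₁)/e^(−c·d₂) = e^{c(d₂−d₁)}
= exp(0.31 × 1.2) = exp(0.372) = 1.4506

1.45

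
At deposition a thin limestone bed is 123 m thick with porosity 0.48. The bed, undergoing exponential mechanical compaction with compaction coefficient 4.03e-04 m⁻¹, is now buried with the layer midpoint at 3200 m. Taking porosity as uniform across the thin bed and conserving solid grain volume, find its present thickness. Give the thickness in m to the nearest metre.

Working in km (1 km = 1000 m; c in km⁻¹ = c in m⁻¹ × 1000):
Porosity at 3.2 km: φ = 0.48·exp(−0.403×3.2) = 0.1322
Solid-volume conservation: h(1−φ) = h₀(1−φ₀) ⇒ h = h₀·(1−φ₀)/(1−φ)
h = 0.123 × (1 − 0.48)/(1 − 0.1322) = 0.123 × 0.5992 = 0.0737 km

74 m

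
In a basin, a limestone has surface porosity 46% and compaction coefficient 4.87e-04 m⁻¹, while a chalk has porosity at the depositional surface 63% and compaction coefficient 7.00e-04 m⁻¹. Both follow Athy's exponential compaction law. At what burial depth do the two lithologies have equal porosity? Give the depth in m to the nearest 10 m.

Working in km (1 km = 1000 m; β in km⁻¹ = β in m⁻¹ × 1000):
Set phi₀ₐ e^(−βₐd) = phi₀ᵦ e^(−βᵦd) ⇒ ln(phi₀ₐ/phi₀ᵦ) = (βₐ − βᵦ)·d
d = ln(0.46/0.63) / (0.487 − 0.7) = -0.3145 / -0.213 = 1.476 km

1480 m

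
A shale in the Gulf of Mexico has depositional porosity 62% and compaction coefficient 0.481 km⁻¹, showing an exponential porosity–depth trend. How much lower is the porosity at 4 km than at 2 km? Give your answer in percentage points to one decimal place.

φ(2) = 0.62·e^(−0.481×2) = 0.2369
φ(4) = 0.62·e^(−0.481×4) = 0.0905
Δφ = 0.2369 − 0.0905 = 0.1464

14.6 percentage points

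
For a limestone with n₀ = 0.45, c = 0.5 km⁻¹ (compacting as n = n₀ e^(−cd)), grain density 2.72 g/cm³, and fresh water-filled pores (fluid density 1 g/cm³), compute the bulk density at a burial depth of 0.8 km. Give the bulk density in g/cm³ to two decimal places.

Porosity at depth: n = 0.45·exp(−0.5×0.8) = 0.45×0.6703 = 0.3016
Bulk density: ρ_b = (1−n)ρ_g + n·ρ_f = 0.6984×2.72 + 0.3016×1
       = 1.900 + 0.302 = 2.201 g/cm³

2.20 g/cm³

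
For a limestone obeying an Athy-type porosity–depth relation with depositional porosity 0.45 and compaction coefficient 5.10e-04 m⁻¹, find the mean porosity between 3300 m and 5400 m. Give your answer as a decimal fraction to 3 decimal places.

Working in km (1 km = 1000 m; c in km⁻¹ = c in m⁻¹ × 1000):
⟨φ⟩ = (1/(Z₂−Z₁)) ∫ φ₀ e^(−cZ) dZ = φ₀·(e^(−c·Z₁) − e^(−c·Z₂)) / (c·(Z₂−Z₁))
e^(−0.51×3.3) = 0.1858; e^(−0.51×5.4) = 0.0637
⟨φ⟩ = 0.45 × (0.1858 − 0.0637) / (0.51 × 2.1) = 0.45 × 0.1140 = 0.0513

0.051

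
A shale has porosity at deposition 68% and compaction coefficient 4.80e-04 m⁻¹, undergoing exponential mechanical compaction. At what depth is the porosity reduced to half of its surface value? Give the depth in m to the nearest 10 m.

1440 m

Working in km (1 km = 1000 m; k in km⁻¹ = k in m⁻¹ × 1000):
phi/phi₀ = 1/2 ⇒ exp(−k·Z) = 1/2 ⇒ Z = ln(2) / k
Z = 0.6931 / 0.48 = 1.444 km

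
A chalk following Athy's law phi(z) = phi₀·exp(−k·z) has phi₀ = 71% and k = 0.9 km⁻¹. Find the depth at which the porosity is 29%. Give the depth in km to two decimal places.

0.99 km

Invert Athy's law: z = ln(phi₀/phi) / k
z = ln(0.71/0.29) / 0.9 = ln(2.448) / 0.9 = 0.8954 / 0.9 = 0.995 km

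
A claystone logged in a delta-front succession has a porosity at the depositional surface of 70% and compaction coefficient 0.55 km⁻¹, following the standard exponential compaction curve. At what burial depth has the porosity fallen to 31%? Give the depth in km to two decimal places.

1.48 km

Invert Athy's law: d = ln(phi₀/phi) / β
d = ln(0.7/0.31) / 0.55 = ln(2.258) / 0.55 = 0.8145 / 0.55 = 1.481 km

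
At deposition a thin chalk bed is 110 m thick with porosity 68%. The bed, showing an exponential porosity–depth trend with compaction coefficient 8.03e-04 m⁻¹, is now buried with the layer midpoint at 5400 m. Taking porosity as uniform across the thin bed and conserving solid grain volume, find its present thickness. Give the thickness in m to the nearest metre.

Working in km (1 km = 1000 m; k in km⁻¹ = k in m⁻¹ × 1000):
Porosity at 5.4 km: phi = 0.68·exp(−0.803×5.4) = 0.0089
Solid-volume conservation: h(1−phi) = h₀(1−phi₀) ⇒ h = h₀·(1−phi₀)/(1−phi)
h = 0.11 × (1 − 0.68)/(1 − 0.0089) = 0.11 × 0.3229 = 0.0355 km

36 m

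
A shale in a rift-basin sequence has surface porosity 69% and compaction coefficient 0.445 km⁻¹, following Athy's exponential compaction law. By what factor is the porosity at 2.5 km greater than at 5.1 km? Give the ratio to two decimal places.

n(Z₁)/n(Z₂) = e^(−β·Z₁)/e^(−β·Z₂) = e^{β(Z₂−Z₁)}
= exp(0.445 × 2.6) = exp(1.157) = 3.1804

3.18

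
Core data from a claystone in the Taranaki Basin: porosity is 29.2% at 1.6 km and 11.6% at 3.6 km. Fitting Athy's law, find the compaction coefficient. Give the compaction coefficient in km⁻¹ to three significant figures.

Athy: n(z) = n₀ e^(−cz) ⇒ n₁/n₂ = e^{c(z₂−z₁)} ⇒ c = ln(n₁/n₂)/(z₂−z₁)
c = ln(0.292/0.116) / (3.6 − 1.6) = ln(2.517) / 2 = 0.9232 / 2 = 0.4616 km⁻¹

0.462 km⁻¹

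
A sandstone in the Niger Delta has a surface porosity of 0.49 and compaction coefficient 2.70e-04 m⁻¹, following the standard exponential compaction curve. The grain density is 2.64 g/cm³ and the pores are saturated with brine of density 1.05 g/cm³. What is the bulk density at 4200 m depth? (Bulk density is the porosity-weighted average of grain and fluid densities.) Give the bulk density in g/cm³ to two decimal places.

Working in km (1 km = 1000 m; c in km⁻¹ = c in m⁻¹ × 1000):
Porosity at depth: phi = 0.49·exp(−0.27×4.2) = 0.49×0.3217 = 0.1577
Bulk density: ρ_b = (1−phi)ρ_g + phi·ρ_f = 0.8423×2.64 + 0.1577×1.05
       = 2.224 + 0.166 = 2.389 g/cm³

2.39 g/cm³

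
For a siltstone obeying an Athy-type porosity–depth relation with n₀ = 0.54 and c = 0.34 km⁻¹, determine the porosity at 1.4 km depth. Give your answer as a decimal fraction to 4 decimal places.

0.3355

n = n₀·exp(−c·d) = 0.54 × exp(−0.34 × 1.4) = 0.54 × exp(−0.476)
  = 0.54 × 0.6213 = 0.3355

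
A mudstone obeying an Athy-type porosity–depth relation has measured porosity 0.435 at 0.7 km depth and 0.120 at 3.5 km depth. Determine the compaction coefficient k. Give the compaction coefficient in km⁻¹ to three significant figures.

Athy: phi(z) = phi₀ e^(−kz) ⇒ phi₁/phi₂ = e^{k(z₂−z₁)} ⇒ k = ln(phi₁/phi₂)/(z₂−z₁)
k = ln(0.435/0.12) / (3.5 − 0.7) = ln(3.625) / 2.8 = 1.2879 / 2.8 = 0.4599 km⁻¹

0.460 km⁻¹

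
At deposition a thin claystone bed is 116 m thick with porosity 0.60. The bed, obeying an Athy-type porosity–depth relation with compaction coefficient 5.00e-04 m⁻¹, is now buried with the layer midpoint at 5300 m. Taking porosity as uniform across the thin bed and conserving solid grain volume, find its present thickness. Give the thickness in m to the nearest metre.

Working in km (1 km = 1000 m; β in km⁻¹ = β in m⁻¹ × 1000):
Porosity at 5.3 km: n = 0.6·exp(−0.5×5.3) = 0.0424
Solid-volume conservation: h(1−n) = h₀(1−n₀) ⇒ h = h₀·(1−n₀)/(1−n)
h = 0.116 × (1 − 0.6)/(1 − 0.0424) = 0.116 × 0.4177 = 0.0485 km

48 m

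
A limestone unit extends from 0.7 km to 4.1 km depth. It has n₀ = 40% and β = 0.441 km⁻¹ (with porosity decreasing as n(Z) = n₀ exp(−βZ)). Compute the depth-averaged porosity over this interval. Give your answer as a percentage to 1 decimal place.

15.2%

⟨n⟩ = (1/(Z₂−Z₁)) ∫ n₀ e^(−βZ) dZ = n₀·(e^(−β·Z₁) − e^(−β·Z₂)) / (β·(Z₂−Z₁))
e^(−0.441×0.7) = 0.7344; e^(−0.441×4.1) = 0.1640
⟨n⟩ = 0.4 × (0.7344 − 0.1640) / (0.441 × 3.4) = 0.4 × 0.3804 = 0.1522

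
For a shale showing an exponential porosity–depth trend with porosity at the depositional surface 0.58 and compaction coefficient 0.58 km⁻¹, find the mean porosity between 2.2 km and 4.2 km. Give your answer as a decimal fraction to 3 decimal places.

⟨n⟩ = (1/(Z₂−Z₁)) ∫ n₀ e^(−βZ) dZ = n₀·(e^(−β·Z₁) − e^(−β·Z₂)) / (β·(Z₂−Z₁))
e^(−0.58×2.2) = 0.2792; e^(−0.58×4.2) = 0.0875
⟨n⟩ = 0.58 × (0.2792 − 0.0875) / (0.58 × 2) = 0.58 × 0.1652 = 0.0958

0.096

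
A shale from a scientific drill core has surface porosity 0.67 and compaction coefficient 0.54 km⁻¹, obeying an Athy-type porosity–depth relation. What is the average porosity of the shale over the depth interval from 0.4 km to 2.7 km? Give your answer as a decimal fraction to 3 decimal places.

0.309

⟨φ⟩ = (1/(d₂−d₁)) ∫ φ₀ e^(−βd) dd = φ₀·(e^(−β·d₁) − e^(−β·d₂)) / (β·(d₂−d₁))
e^(−0.54×0.4) = 0.8057; e^(−0.54×2.7) = 0.2327
⟨φ⟩ = 0.67 × (0.8057 − 0.2327) / (0.54 × 2.3) = 0.67 × 0.4614 = 0.3091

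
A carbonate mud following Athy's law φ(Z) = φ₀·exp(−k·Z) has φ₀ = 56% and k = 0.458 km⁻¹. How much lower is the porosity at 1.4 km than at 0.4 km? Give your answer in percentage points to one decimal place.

17.1 percentage points

φ(0.4) = 0.56·e^(−0.458×0.4) = 0.4663
φ(1.4) = 0.56·e^(−0.458×1.4) = 0.2949
Δφ = 0.4663 − 0.2949 = 0.1713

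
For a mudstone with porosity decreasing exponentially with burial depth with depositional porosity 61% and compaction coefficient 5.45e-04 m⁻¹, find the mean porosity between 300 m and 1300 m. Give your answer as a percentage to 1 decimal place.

39.9%

Working in km (1 km = 1000 m; k in km⁻¹ = k in m⁻¹ × 1000):
⟨phi⟩ = (1/(d₂−d₁)) ∫ phi₀ e^(−kd) dd = phi₀·(e^(−k·d₁) − e^(−k·d₂)) / (k·(d₂−d₁))
e^(−0.545×0.3) = 0.8492; e^(−0.545×1.3) = 0.4924
⟨phi⟩ = 0.61 × (0.8492 − 0.4924) / (0.545 × 1) = 0.61 × 0.6547 = 0.3993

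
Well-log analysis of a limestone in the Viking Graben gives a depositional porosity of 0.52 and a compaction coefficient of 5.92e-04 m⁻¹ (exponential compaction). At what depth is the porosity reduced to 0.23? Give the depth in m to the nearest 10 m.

Working in km (1 km = 1000 m; c in km⁻¹ = c in m⁻¹ × 1000):
Invert Athy's law: Z = ln(n₀/n) / c
Z = ln(0.52/0.23) / 0.592 = ln(2.261) / 0.592 = 0.8157 / 0.592 = 1.378 km

1380 m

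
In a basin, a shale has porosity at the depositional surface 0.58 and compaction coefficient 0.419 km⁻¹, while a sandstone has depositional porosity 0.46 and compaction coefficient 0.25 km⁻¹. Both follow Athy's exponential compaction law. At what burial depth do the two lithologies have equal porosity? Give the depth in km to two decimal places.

1.37 km

Set φ₀ₐ e^(−cₐZ) = φ₀ᵦ e^(−cᵦZ) ⇒ ln(φ₀ₐ/φ₀ᵦ) = (cₐ − cᵦ)·Z
Z = ln(0.58/0.46) / (0.419 − 0.25) = 0.2318 / 0.169 = 1.372 km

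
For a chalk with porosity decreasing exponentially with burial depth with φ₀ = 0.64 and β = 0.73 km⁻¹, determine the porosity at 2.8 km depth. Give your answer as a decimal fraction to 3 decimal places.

0.083

φ = φ₀·exp(−β·z) = 0.64 × exp(−0.73 × 2.8) = 0.64 × exp(−2.044)
  = 0.64 × 0.1295 = 0.0829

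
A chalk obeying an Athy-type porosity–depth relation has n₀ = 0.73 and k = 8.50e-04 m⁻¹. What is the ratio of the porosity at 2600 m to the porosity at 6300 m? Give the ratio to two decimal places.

23.22

Working in km (1 km = 1000 m; k in km⁻¹ = k in m⁻¹ × 1000):
n(Z₁)/n(Z₂) = e^(−k·Z₁)/e^(−k·Z₂) = e^{k(Z₂−Z₁)}
= exp(0.85 × 3.7) = exp(3.145) = 23.2197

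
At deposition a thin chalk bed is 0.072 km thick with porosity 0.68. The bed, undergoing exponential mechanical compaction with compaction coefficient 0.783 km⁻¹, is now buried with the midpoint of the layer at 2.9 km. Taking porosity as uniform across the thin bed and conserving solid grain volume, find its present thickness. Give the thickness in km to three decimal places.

Porosity at 2.9 km: n = 0.68·exp(−0.783×2.9) = 0.0702
Solid-volume conservation: h(1−n) = h₀(1−n₀) ⇒ h = h₀·(1−n₀)/(1−n)
h = 0.072 × (1 − 0.68)/(1 − 0.0702) = 0.072 × 0.3442 = 0.0248 km

0.025 km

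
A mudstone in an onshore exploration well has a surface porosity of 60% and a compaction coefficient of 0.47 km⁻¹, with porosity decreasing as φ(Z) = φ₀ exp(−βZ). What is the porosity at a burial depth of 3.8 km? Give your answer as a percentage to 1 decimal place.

φ = φ₀·exp(−β·Z) = 0.6 × exp(−0.47 × 3.8) = 0.6 × exp(−1.786)
  = 0.6 × 0.1676 = 0.1006

10.1%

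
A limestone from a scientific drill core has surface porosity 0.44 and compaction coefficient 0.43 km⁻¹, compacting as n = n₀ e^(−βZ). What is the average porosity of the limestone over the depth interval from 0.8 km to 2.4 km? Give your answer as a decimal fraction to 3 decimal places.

⟨n⟩ = (1/(Z₂−Z₁)) ∫ n₀ e^(−βZ) dZ = n₀·(e^(−β·Z₁) − e^(−β·Z₂)) / (β·(Z₂−Z₁))
e^(−0.43×0.8) = 0.7089; e^(−0.43×2.4) = 0.3563
⟨n⟩ = 0.44 × (0.7089 − 0.3563) / (0.43 × 1.6) = 0.44 × 0.5126 = 0.2255

0.226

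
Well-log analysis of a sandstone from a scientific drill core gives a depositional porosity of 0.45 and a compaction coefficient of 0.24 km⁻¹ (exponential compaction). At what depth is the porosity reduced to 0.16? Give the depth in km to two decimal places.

4.31 km

Invert Athy's law: z = ln(phi₀/phi) / k
z = ln(0.45/0.16) / 0.24 = ln(2.812) / 0.24 = 1.0341 / 0.24 = 4.309 km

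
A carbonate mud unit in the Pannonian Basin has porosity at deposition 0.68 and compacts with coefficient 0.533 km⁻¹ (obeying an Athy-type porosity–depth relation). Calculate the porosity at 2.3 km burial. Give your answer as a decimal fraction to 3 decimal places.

φ = φ₀·exp(−c·z) = 0.68 × exp(−0.533 × 2.3) = 0.68 × exp(−1.226)
  = 0.68 × 0.2935 = 0.1996

0.200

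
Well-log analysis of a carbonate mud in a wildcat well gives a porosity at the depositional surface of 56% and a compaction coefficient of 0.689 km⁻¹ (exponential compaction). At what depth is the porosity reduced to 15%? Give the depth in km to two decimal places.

1.91 km

Invert Athy's law: Z = ln(phi₀/phi) / β
Z = ln(0.56/0.15) / 0.689 = ln(3.733) / 0.689 = 1.3173 / 0.689 = 1.912 km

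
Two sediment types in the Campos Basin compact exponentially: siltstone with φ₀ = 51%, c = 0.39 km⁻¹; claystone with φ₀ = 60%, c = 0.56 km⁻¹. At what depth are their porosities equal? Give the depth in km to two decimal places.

Set φ₀ₐ e^(−cₐd) = φ₀ᵦ e^(−cᵦd) ⇒ ln(φ₀ₐ/φ₀ᵦ) = (cₐ − cᵦ)·d
d = ln(0.51/0.6) / (0.39 − 0.56) = -0.1625 / -0.17 = 0.956 km

0.96 km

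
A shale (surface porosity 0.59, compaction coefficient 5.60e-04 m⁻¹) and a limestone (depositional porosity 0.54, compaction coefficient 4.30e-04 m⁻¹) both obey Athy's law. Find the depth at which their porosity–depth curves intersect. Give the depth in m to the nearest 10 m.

680 m

Working in km (1 km = 1000 m; k in km⁻¹ = k in m⁻¹ × 1000):
Set n₀ₐ e^(−kₐZ) = n₀ᵦ e^(−kᵦZ) ⇒ ln(n₀ₐ/n₀ᵦ) = (kₐ − kᵦ)·Z
Z = ln(0.59/0.54) / (0.56 − 0.43) = 0.0886 / 0.13 = 0.681 km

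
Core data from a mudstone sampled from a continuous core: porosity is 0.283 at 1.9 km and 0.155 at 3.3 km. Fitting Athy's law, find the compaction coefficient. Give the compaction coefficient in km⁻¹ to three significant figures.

0.430 km⁻¹

Athy: n(d) = n₀ e^(−cd) ⇒ n₁/n₂ = e^{c(d₂−d₁)} ⇒ c = ln(n₁/n₂)/(d₂−d₁)
c = ln(0.283/0.155) / (3.3 − 1.9) = ln(1.826) / 1.4 = 0.6020 / 1.4 = 0.43 km⁻¹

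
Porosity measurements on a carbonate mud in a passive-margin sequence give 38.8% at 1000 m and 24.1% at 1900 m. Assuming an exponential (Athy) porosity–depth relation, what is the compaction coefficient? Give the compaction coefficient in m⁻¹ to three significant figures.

0.000529 m⁻¹

Working in km (1 km = 1000 m; k in km⁻¹ = k in m⁻¹ × 1000):
Athy: φ(d) = φ₀ e^(−kd) ⇒ φ₁/φ₂ = e^{k(d₂−d₁)} ⇒ k = ln(φ₁/φ₂)/(d₂−d₁)
k = ln(0.388/0.241) / (1.9 − 1) = ln(1.61) / 0.9 = 0.4762 / 0.9 = 0.5291 km⁻¹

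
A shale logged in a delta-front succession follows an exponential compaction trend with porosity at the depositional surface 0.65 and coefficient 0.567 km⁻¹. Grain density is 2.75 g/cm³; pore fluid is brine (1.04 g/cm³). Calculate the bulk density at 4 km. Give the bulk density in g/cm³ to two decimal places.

Porosity at depth: n = 0.65·exp(−0.567×4) = 0.65×0.1035 = 0.0673
Bulk density: ρ_b = (1−n)ρ_g + n·ρ_f = 0.9327×2.75 + 0.0673×1.04
       = 2.565 + 0.070 = 2.635 g/cm³

2.63 g/cm³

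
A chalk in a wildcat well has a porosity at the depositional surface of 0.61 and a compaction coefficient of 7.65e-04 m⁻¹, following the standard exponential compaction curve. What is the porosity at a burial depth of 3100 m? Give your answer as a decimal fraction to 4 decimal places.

0.0569

Working in km (1 km = 1000 m; c in km⁻¹ = c in m⁻¹ × 1000):
φ = φ₀·exp(−c·z) = 0.61 × exp(−0.765 × 3.1) = 0.61 × exp(−2.372)
  = 0.61 × 0.0933 = 0.0569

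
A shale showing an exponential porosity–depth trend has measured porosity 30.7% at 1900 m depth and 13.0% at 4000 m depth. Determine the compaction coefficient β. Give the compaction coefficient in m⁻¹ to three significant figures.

0.000409 m⁻¹

Working in km (1 km = 1000 m; β in km⁻¹ = β in m⁻¹ × 1000):
Athy: φ(d) = φ₀ e^(−βd) ⇒ φ₁/φ₂ = e^{β(d₂−d₁)} ⇒ β = ln(φ₁/φ₂)/(d₂−d₁)
β = ln(0.307/0.13) / (4 − 1.9) = ln(2.362) / 2.1 = 0.8593 / 2.1 = 0.4092 km⁻¹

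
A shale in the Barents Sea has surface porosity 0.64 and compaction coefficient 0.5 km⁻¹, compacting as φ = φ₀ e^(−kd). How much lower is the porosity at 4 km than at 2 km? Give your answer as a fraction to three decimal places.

0.149

φ(2) = 0.64·e^(−0.5×2) = 0.2354
φ(4) = 0.64·e^(−0.5×4) = 0.0866
Δφ = 0.2354 − 0.0866 = 0.1488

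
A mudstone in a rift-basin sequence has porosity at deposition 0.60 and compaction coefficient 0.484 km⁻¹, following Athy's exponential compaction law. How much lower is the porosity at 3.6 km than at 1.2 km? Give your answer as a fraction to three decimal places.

φ(1.2) = 0.6·e^(−0.484×1.2) = 0.3357
φ(3.6) = 0.6·e^(−0.484×3.6) = 0.1051
Δφ = 0.3357 − 0.1051 = 0.2306

0.231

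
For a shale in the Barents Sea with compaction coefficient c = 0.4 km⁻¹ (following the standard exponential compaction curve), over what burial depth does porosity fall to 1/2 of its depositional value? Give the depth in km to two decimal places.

phi/phi₀ = 1/2 ⇒ exp(−c·Z) = 1/2 ⇒ Z = ln(2) / c
Z = 0.6931 / 0.4 = 1.733 km

1.73 km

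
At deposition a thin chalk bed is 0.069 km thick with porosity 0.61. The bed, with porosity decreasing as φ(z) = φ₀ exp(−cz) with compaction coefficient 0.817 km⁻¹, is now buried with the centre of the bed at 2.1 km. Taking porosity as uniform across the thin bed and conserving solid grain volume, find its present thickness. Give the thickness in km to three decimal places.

Porosity at 2.1 km: φ = 0.61·exp(−0.817×2.1) = 0.1097
Solid-volume conservation: h(1−φ) = h₀(1−φ₀) ⇒ h = h₀·(1−φ₀)/(1−φ)
h = 0.069 × (1 − 0.61)/(1 − 0.1097) = 0.069 × 0.4381 = 0.0302 km

0.030 km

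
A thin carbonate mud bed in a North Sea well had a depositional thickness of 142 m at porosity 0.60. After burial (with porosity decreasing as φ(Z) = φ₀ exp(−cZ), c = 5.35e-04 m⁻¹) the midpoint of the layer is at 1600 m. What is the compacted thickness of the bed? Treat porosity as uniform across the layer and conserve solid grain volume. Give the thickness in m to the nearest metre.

Working in km (1 km = 1000 m; c in km⁻¹ = c in m⁻¹ × 1000):
Porosity at 1.6 km: φ = 0.6·exp(−0.535×1.6) = 0.2549
Solid-volume conservation: h(1−φ) = h₀(1−φ₀) ⇒ h = h₀·(1−φ₀)/(1−φ)
h = 0.142 × (1 − 0.6)/(1 − 0.2549) = 0.142 × 0.5369 = 0.0762 km

76 m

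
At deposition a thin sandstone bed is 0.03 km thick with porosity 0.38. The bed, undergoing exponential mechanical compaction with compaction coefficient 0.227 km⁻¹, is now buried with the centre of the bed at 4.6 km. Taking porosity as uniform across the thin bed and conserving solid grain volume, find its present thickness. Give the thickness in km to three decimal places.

Porosity at 4.6 km: φ = 0.38·exp(−0.227×4.6) = 0.1337
Solid-volume conservation: h(1−φ) = h₀(1−φ₀) ⇒ h = h₀·(1−φ₀)/(1−φ)
h = 0.03 × (1 − 0.38)/(1 − 0.1337) = 0.03 × 0.7157 = 0.0215 km

0.021 km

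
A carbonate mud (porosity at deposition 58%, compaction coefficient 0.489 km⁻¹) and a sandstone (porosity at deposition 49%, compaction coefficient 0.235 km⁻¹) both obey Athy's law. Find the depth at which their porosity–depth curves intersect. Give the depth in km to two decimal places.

0.66 km

Set phi₀ₐ e^(−kₐd) = phi₀ᵦ e^(−kᵦd) ⇒ ln(phi₀ₐ/phi₀ᵦ) = (kₐ − kᵦ)·d
d = ln(0.58/0.49) / (0.489 − 0.235) = 0.1686 / 0.254 = 0.664 km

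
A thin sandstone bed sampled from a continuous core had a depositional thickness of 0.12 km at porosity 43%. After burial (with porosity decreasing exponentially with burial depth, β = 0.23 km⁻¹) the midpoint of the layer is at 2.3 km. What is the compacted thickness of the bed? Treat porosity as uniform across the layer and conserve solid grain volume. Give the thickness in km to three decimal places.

Porosity at 2.3 km: phi = 0.43·exp(−0.23×2.3) = 0.2534
Solid-volume conservation: h(1−phi) = h₀(1−phi₀) ⇒ h = h₀·(1−phi₀)/(1−phi)
h = 0.12 × (1 − 0.43)/(1 − 0.2534) = 0.12 × 0.7634 = 0.0916 km

0.092 km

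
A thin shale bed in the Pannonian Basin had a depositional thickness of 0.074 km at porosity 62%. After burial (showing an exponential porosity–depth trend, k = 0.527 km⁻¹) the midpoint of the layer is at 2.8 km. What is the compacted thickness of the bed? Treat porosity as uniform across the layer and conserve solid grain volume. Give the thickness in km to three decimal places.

0.033 km

Porosity at 2.8 km: n = 0.62·exp(−0.527×2.8) = 0.1418
Solid-volume conservation: h(1−n) = h₀(1−n₀) ⇒ h = h₀·(1−n₀)/(1−n)
h = 0.074 × (1 − 0.62)/(1 − 0.1418) = 0.074 × 0.4428 = 0.0328 km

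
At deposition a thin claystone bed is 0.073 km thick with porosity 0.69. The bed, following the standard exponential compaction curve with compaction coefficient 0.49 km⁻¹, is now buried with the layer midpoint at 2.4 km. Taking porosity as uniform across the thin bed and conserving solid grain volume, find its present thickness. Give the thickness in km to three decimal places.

0.029 km

Porosity at 2.4 km: φ = 0.69·exp(−0.49×2.4) = 0.2129
Solid-volume conservation: h(1−φ) = h₀(1−φ₀) ⇒ h = h₀·(1−φ₀)/(1−φ)
h = 0.073 × (1 − 0.69)/(1 − 0.2129) = 0.073 × 0.3938 = 0.0288 km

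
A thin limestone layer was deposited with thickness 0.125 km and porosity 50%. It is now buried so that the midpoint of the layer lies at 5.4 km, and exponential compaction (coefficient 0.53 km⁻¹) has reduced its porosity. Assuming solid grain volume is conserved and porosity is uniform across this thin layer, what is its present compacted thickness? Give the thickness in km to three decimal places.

Porosity at 5.4 km: n = 0.5·exp(−0.53×5.4) = 0.0286
Solid-volume conservation: h(1−n) = h₀(1−n₀) ⇒ h = h₀·(1−n₀)/(1−n)
h = 0.125 × (1 − 0.5)/(1 − 0.0286) = 0.125 × 0.5147 = 0.0643 km

0.064 km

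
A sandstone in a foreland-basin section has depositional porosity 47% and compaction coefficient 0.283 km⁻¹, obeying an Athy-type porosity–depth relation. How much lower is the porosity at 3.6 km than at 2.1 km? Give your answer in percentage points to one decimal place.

9.0 percentage points

φ(2.1) = 0.47·e^(−0.283×2.1) = 0.2594
φ(3.6) = 0.47·e^(−0.283×3.6) = 0.1697
Δφ = 0.2594 − 0.1697 = 0.0897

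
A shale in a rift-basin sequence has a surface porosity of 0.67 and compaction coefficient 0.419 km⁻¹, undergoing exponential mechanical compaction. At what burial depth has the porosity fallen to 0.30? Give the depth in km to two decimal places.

1.92 km

Invert Athy's law: z = ln(phi₀/phi) / β
z = ln(0.67/0.3) / 0.419 = ln(2.233) / 0.419 = 0.8035 / 0.419 = 1.918 km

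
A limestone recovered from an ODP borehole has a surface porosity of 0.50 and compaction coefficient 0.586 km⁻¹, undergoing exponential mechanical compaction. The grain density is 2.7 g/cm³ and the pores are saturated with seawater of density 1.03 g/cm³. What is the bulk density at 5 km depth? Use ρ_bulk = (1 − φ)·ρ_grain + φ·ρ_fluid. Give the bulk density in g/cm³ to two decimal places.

Porosity at depth: φ = 0.5·exp(−0.586×5) = 0.5×0.0534 = 0.0267
Bulk density: ρ_b = (1−φ)ρ_g + φ·ρ_f = 0.9733×2.7 + 0.0267×1.03
       = 2.628 + 0.027 = 2.655 g/cm³

2.66 g/cm³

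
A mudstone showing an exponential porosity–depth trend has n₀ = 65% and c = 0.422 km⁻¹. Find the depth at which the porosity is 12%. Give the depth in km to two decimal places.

4.00 km

Invert Athy's law: Z = ln(n₀/n) / c
Z = ln(0.65/0.12) / 0.422 = ln(5.417) / 0.422 = 1.6895 / 0.422 = 4.004 km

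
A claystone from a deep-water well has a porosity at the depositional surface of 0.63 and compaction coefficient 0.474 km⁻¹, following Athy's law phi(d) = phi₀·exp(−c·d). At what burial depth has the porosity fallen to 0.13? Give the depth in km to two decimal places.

Invert Athy's law: d = ln(phi₀/phi) / c
d = ln(0.63/0.13) / 0.474 = ln(4.846) / 0.474 = 1.5782 / 0.474 = 3.330 km

3.33 km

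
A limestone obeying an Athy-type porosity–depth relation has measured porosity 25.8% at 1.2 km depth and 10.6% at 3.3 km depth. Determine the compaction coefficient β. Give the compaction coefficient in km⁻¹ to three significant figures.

0.424 km⁻¹

Athy: φ(Z) = φ₀ e^(−βZ) ⇒ φ₁/φ₂ = e^{β(Z₂−Z₁)} ⇒ β = ln(φ₁/φ₂)/(Z₂−Z₁)
β = ln(0.258/0.106) / (3.3 − 1.2) = ln(2.434) / 2.1 = 0.8895 / 2.1 = 0.4236 km⁻¹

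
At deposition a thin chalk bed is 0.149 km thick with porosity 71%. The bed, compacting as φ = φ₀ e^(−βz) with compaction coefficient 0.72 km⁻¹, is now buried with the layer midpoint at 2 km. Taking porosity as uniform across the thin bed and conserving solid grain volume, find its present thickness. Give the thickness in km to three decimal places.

0.052 km

Porosity at 2 km: φ = 0.71·exp(−0.72×2) = 0.1682
Solid-volume conservation: h(1−φ) = h₀(1−φ₀) ⇒ h = h₀·(1−φ₀)/(1−φ)
h = 0.149 × (1 − 0.71)/(1 − 0.1682) = 0.149 × 0.3486 = 0.0519 km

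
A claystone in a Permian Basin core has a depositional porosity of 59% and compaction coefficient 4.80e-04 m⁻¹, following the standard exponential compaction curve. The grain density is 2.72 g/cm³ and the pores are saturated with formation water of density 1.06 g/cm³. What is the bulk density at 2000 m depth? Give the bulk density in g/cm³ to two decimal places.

Working in km (1 km = 1000 m; β in km⁻¹ = β in m⁻¹ × 1000):
Porosity at depth: phi = 0.59·exp(−0.48×2) = 0.59×0.3829 = 0.2259
Bulk density: ρ_b = (1−phi)ρ_g + phi·ρ_f = 0.7741×2.72 + 0.2259×1.06
       = 2.106 + 0.239 = 2.345 g/cm³

2.34 g/cm³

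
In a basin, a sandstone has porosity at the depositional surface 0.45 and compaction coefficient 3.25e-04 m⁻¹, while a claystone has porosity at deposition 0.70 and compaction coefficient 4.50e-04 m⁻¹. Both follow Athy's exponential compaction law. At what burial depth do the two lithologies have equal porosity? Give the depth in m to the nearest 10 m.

3530 m

Working in km (1 km = 1000 m; k in km⁻¹ = k in m⁻¹ × 1000):
Set n₀ₐ e^(−kₐZ) = n₀ᵦ e^(−kᵦZ) ⇒ ln(n₀ₐ/n₀ᵦ) = (kₐ − kᵦ)·Z
Z = ln(0.45/0.7) / (0.325 − 0.45) = -0.4418 / -0.125 = 3.535 km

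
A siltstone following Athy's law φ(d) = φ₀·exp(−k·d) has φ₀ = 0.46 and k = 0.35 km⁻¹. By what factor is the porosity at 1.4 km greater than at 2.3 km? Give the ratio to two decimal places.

1.37

φ(d₁)/φ(d₂) = e^(−k·d₁)/e^(−k·d₂) = e^{k(d₂−d₁)}
= exp(0.35 × 0.9) = exp(0.315) = 1.3703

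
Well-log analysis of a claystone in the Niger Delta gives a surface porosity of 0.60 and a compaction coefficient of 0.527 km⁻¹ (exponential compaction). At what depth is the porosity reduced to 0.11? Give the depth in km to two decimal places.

3.22 km

Invert Athy's law: d = ln(phi₀/phi) / k
d = ln(0.6/0.11) / 0.527 = ln(5.455) / 0.527 = 1.6964 / 0.527 = 3.219 km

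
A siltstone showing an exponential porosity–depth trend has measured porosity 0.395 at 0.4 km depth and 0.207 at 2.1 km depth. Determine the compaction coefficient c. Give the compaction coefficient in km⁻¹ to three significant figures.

Athy: phi(z) = phi₀ e^(−cz) ⇒ phi₁/phi₂ = e^{c(z₂−z₁)} ⇒ c = ln(phi₁/phi₂)/(z₂−z₁)
c = ln(0.395/0.207) / (2.1 − 0.4) = ln(1.908) / 1.7 = 0.6462 / 1.7 = 0.3801 km⁻¹

0.380 km⁻¹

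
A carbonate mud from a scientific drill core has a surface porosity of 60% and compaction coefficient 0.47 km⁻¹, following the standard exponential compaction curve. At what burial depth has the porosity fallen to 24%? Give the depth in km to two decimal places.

Invert Athy's law: z = ln(phi₀/phi) / β
z = ln(0.6/0.24) / 0.47 = ln(2.5) / 0.47 = 0.9163 / 0.47 = 1.950 km

1.95 km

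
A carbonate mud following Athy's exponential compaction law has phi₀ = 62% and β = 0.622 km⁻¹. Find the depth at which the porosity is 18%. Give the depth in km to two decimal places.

1.99 km

Invert Athy's law: Z = ln(phi₀/phi) / β
Z = ln(0.62/0.18) / 0.622 = ln(3.444) / 0.622 = 1.2368 / 0.622 = 1.988 km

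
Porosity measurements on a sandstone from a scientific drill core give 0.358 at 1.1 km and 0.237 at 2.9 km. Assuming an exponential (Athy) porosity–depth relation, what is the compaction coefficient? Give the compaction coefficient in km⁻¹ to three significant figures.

0.229 km⁻¹

Athy: n(z) = n₀ e^(−cz) ⇒ n₁/n₂ = e^{c(z₂−z₁)} ⇒ c = ln(n₁/n₂)/(z₂−z₁)
c = ln(0.358/0.237) / (2.9 − 1.1) = ln(1.511) / 1.8 = 0.4125 / 1.8 = 0.2292 km⁻¹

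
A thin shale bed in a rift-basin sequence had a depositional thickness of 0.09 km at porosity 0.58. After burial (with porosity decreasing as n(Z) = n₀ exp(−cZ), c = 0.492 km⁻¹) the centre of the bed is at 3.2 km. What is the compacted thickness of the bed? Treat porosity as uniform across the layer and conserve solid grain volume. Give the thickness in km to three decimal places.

0.043 km

Porosity at 3.2 km: n = 0.58·exp(−0.492×3.2) = 0.1201
Solid-volume conservation: h(1−n) = h₀(1−n₀) ⇒ h = h₀·(1−n₀)/(1−n)
h = 0.09 × (1 − 0.58)/(1 − 0.1201) = 0.09 × 0.4773 = 0.0430 km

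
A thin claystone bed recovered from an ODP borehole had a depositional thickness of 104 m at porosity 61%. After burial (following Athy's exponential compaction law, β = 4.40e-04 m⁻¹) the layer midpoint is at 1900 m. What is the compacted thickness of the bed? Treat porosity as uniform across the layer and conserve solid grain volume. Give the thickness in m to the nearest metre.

55 m

Working in km (1 km = 1000 m; β in km⁻¹ = β in m⁻¹ × 1000):
Porosity at 1.9 km: phi = 0.61·exp(−0.44×1.9) = 0.2644
Solid-volume conservation: h(1−phi) = h₀(1−phi₀) ⇒ h = h₀·(1−phi₀)/(1−phi)
h = 0.104 × (1 − 0.61)/(1 − 0.2644) = 0.104 × 0.5302 = 0.0551 km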